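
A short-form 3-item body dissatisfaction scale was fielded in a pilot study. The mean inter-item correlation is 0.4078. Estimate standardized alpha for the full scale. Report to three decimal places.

α = 0.674

Standardized α = k·r̄ / (1 + (k−1)·r̄) = 3 × 0.4078 / (1 + 2 × 0.4078)
  = 1.2234 / 1.8156 = 0.674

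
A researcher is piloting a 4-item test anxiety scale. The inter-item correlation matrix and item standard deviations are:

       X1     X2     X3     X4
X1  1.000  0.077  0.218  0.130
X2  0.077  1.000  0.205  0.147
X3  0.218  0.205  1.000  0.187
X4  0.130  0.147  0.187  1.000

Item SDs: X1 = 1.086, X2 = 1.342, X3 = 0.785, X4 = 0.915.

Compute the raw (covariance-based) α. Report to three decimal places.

α = 0.402

Σσ²ᵢ = 1.086² + 1.342² + 0.785² + 0.915² = 4.4338
Covariances σ_ij = r_ij · s_i · s_j:
  σ(X1,X2) = 0.077 × 1.086 × 1.342 = 0.1122
  σ(X1,X3) = 0.218 × 1.086 × 0.785 = 0.1858
  σ(X1,X4) = 0.130 × 1.086 × 0.915 = 0.1292
  σ(X2,X3) = 0.205 × 1.342 × 0.785 = 0.2160
  σ(X2,X4) = 0.147 × 1.342 × 0.915 = 0.1805
  σ(X3,X4) = 0.187 × 0.785 × 0.915 = 0.1343
σ²_T = Σσ²ᵢ + 2·Σσ_ij = 4.4338 + 2 × 0.9580 = 6.3498
α = (4/3)·(1 − 4.4338/6.3498) = 0.402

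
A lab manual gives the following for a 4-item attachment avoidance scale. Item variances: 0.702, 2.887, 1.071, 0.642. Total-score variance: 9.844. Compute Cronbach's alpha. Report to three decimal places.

α = 0.615

sum of item variances = 0.702 + 2.887 + 1.071 + 0.642 = 5.302
α = (k/(k−1))·(1 − sum of item variances/σ²_total) = (4/3)·(1 − 5.302/9.844) = 0.615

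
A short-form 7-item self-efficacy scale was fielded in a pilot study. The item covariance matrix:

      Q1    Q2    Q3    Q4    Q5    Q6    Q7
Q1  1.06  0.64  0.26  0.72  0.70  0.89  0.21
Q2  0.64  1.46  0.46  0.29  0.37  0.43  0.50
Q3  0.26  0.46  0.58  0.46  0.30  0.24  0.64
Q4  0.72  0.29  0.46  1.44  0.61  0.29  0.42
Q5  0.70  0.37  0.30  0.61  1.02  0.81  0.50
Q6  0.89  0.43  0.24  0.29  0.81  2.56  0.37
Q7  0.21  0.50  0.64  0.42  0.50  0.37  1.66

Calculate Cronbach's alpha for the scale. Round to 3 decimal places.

α = 0.786

sum of item variances = 1.06 + 1.46 + 0.58 + 1.44 + 1.02 + 2.56 + 1.66 = 9.78
Σ_{i<j} σ_ij = 10.11
σ²_T = 9.78 + 2 × 10.11 = 30.00
α = (k/(k−1))·(1 − sum of item variances/σ²_T) = (7/6)·(1 − 9.78/30.00) = 0.786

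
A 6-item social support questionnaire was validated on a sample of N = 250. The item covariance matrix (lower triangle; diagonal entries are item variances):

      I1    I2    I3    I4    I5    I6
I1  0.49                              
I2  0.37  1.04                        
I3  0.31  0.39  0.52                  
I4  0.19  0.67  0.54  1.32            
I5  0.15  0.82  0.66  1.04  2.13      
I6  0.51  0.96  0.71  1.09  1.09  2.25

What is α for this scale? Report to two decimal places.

α = 0.85

Σσᵢ² = 0.49 + 1.04 + 0.52 + 1.32 + 2.13 + 2.25 = 7.75
Σ_{i<j} σ_ij = 9.50
σ²_T = 7.75 + 2 × 9.50 = 26.75
α = (k/(k−1))·(1 − Σσᵢ²/σ²_T) = (6/5)·(1 − 7.75/26.75) = 0.85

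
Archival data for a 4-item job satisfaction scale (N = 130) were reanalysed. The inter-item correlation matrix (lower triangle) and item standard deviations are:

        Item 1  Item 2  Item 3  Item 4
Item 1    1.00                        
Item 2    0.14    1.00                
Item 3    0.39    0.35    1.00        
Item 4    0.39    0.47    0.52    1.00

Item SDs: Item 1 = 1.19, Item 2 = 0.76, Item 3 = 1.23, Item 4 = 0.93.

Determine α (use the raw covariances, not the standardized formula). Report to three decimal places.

α = 0.695

Σσ²ᵢ = 1.19² + 0.76² + 1.23² + 0.93² = 4.3715
Covariances σ_ij = r_ij · s_i · s_j:
  σ(Item 1,Item 2) = 0.14 × 1.19 × 0.76 = 0.1266
  σ(Item 1,Item 3) = 0.39 × 1.19 × 1.23 = 0.5708
  σ(Item 1,Item 4) = 0.39 × 1.19 × 0.93 = 0.4316
  σ(Item 2,Item 3) = 0.35 × 0.76 × 1.23 = 0.3272
  σ(Item 2,Item 4) = 0.47 × 0.76 × 0.93 = 0.3322
  σ(Item 3,Item 4) = 0.52 × 1.23 × 0.93 = 0.5948
σ²_T = Σσ²ᵢ + 2·Σσ_ij = 4.3715 + 2 × 2.3832 = 9.1379
α = (4/3)·(1 − 4.3715/9.1379) = 0.695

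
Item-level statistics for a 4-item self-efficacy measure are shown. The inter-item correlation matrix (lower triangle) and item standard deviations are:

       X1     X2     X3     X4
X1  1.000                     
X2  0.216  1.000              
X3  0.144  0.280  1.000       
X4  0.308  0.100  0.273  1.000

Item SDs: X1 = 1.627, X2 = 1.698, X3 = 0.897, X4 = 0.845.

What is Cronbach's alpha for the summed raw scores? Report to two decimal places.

Σσ²ᵢ = 1.627² + 1.698² + 0.897² + 0.845² = 7.0490
Covariances σ_ij = r_ij · s_i · s_j:
  σ(X1,X2) = 0.216 × 1.627 × 1.698 = 0.5967
  σ(X1,X3) = 0.144 × 1.627 × 0.897 = 0.2102
  σ(X1,X4) = 0.308 × 1.627 × 0.845 = 0.4234
  σ(X2,X3) = 0.280 × 1.698 × 0.897 = 0.4265
  σ(X2,X4) = 0.100 × 1.698 × 0.845 = 0.1435
  σ(X3,X4) = 0.273 × 0.897 × 0.845 = 0.2069
σ²_T = Σσ²ᵢ + 2·Σσ_ij = 7.0490 + 2 × 2.0072 = 11.0634
α = (4/3)·(1 − 7.0490/11.0634) = 0.48

Cronbach's alpha = 0.48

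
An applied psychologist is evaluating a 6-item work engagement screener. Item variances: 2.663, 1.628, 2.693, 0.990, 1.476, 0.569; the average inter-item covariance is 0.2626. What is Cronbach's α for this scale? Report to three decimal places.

Σσ²ᵢ = 2.663 + 1.628 + 2.693 + 0.990 + 1.476 + 0.569 = 10.019
Sum of the 15 distinct covariances = 15 × 0.2626 = 3.9390
Var(T) = Σσ²ᵢ + 2·Σcov = 10.019 + 2 × 3.9390 = 17.8970
α = (6/5)·(1 − 10.019/17.8970) = 0.528

Cronbach's α = 0.528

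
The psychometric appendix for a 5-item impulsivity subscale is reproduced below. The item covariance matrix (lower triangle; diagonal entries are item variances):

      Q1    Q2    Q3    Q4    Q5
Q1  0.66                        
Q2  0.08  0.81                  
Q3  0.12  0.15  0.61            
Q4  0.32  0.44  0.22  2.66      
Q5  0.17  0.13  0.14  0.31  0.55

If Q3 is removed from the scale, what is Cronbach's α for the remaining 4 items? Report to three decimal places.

Cronbach's α = 0.510

Remaining items: Q1, Q2, Q4, Q5 (k = 4).
ΣVar(i) = 0.66 + 0.81 + 2.66 + 0.55 = 4.68
total variance = 4.68 + 2 × 1.45 = 7.58
α (item deleted) = (4/3)·(1 − 4.68/7.58) = 0.510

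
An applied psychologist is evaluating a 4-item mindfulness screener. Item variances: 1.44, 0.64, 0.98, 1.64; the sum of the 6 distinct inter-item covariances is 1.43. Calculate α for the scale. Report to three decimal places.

Σσᵢ² = 1.44 + 0.64 + 0.98 + 1.64 = 4.70
Sum of distinct covariances = 1.43
σ²_T = Σσᵢ² + 2·Σcov = 4.70 + 2 × 1.43 = 7.56
α = (4/3)·(1 − 4.70/7.56) = 0.504

α = 0.504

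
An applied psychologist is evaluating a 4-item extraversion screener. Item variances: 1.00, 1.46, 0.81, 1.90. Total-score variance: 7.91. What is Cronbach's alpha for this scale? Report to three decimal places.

Cronbach's alpha = 0.462

ΣVar(i) = 1.00 + 1.46 + 0.81 + 1.90 = 5.17
α = (k/(k−1))·(1 − ΣVar(i)/σ²_total) = (4/3)·(1 − 5.17/7.91) = 0.462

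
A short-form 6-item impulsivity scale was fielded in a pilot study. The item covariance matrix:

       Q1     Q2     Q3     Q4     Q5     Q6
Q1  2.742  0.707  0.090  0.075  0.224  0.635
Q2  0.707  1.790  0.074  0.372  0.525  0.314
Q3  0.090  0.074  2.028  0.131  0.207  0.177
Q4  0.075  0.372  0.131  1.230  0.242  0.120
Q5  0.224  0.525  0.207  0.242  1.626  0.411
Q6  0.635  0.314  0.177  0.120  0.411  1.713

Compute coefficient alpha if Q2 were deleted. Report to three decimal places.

coefficient alpha = 0.414

Remaining items: Q1, Q3, Q4, Q5, Q6 (k = 5).
sum of item variances = 2.742 + 2.028 + 1.230 + 1.626 + 1.713 = 9.339
σ²_total = 9.339 + 2 × 2.312 = 13.963
α (item deleted) = (5/4)·(1 − 9.339/13.963) = 0.414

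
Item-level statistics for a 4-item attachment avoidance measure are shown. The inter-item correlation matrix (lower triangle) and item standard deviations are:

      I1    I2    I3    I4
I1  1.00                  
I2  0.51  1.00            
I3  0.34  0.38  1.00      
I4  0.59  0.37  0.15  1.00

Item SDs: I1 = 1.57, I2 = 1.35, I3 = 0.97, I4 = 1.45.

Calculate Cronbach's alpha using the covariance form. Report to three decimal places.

α = 0.725

Σσ²ᵢ = 1.57² + 1.35² + 0.97² + 1.45² = 7.3308
Covariances σ_ij = r_ij · s_i · s_j:
  σ(I1,I2) = 0.51 × 1.57 × 1.35 = 1.0809
  σ(I1,I3) = 0.34 × 1.57 × 0.97 = 0.5178
  σ(I1,I4) = 0.59 × 1.57 × 1.45 = 1.3431
  σ(I2,I3) = 0.38 × 1.35 × 0.97 = 0.4976
  σ(I2,I4) = 0.37 × 1.35 × 1.45 = 0.7243
  σ(I3,I4) = 0.15 × 0.97 × 1.45 = 0.2110
σ²_T = Σσ²ᵢ + 2·Σσ_ij = 7.3308 + 2 × 4.3747 = 16.0802
α = (4/3)·(1 − 7.3308/16.0802) = 0.725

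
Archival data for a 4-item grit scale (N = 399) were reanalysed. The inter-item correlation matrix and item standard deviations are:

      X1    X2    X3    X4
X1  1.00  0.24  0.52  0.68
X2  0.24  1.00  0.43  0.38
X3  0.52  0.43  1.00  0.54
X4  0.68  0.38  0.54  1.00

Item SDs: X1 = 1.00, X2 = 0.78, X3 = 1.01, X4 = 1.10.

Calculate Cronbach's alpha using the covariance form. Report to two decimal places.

α = 0.78

Σσ²ᵢ = 1.00² + 0.78² + 1.01² + 1.10² = 3.8385
Covariances σ_ij = r_ij · s_i · s_j:
  σ(X1,X2) = 0.24 × 1.00 × 0.78 = 0.1872
  σ(X1,X3) = 0.52 × 1.00 × 1.01 = 0.5252
  σ(X1,X4) = 0.68 × 1.00 × 1.10 = 0.7480
  σ(X2,X3) = 0.43 × 0.78 × 1.01 = 0.3388
  σ(X2,X4) = 0.38 × 0.78 × 1.10 = 0.3260
  σ(X3,X4) = 0.54 × 1.01 × 1.10 = 0.5999
σ²_T = Σσ²ᵢ + 2·Σσ_ij = 3.8385 + 2 × 2.7251 = 9.2887
α = (4/3)·(1 − 3.8385/9.2887) = 0.78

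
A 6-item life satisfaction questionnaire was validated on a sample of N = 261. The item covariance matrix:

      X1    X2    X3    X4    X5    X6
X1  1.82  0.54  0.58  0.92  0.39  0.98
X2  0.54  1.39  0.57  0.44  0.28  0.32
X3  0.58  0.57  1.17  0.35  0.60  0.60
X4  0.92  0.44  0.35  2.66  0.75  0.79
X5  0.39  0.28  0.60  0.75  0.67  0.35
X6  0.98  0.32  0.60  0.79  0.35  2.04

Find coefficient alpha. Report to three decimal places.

α = 0.761

Σσ²ᵢ = 1.82 + 1.39 + 1.17 + 2.66 + 0.67 + 2.04 = 9.75
Sum of off-diagonal covariances = 8.46
σ²_total = 9.75 + 2 × 8.46 = 26.67
α = (k/(k−1))·(1 − Σσ²ᵢ/σ²_total) = (6/5)·(1 − 9.75/26.67) = 0.761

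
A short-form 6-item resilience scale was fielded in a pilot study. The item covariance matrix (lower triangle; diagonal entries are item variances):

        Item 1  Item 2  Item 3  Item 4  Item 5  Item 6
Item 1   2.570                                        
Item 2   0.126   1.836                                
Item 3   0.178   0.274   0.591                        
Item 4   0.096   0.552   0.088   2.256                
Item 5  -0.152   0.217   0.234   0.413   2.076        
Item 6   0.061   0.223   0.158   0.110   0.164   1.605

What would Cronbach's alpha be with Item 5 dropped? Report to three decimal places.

Cronbach's alpha = 0.371

Remaining items: Item 1, Item 2, Item 3, Item 4, Item 6 (k = 5).
Σσᵢ² = 2.570 + 1.836 + 0.591 + 2.256 + 1.605 = 8.858
σ²_total = 8.858 + 2 × 1.866 = 12.590
α (item deleted) = (5/4)·(1 − 8.858/12.590) = 0.371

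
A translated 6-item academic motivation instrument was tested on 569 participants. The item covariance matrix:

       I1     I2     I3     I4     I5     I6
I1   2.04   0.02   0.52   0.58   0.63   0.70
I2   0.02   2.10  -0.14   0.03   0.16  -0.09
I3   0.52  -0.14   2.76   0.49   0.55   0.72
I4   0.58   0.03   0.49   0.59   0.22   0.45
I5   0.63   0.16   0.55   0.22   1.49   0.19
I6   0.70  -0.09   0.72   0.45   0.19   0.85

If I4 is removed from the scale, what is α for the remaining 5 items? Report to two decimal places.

Remaining items: I1, I2, I3, I5, I6 (k = 5).
ΣVar(i) = 2.04 + 2.10 + 2.76 + 1.49 + 0.85 = 9.24
σ²_total = 9.24 + 2 × 3.26 = 15.76
α (item deleted) = (5/4)·(1 − 9.24/15.76) = 0.52

α = 0.52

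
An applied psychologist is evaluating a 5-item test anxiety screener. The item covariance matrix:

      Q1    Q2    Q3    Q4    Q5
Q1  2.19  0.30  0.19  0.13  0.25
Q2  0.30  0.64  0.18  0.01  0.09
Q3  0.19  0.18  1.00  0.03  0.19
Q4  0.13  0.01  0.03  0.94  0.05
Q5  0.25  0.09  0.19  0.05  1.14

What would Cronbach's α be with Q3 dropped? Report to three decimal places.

α = 0.337

Remaining items: Q1, Q2, Q4, Q5 (k = 4).
Σσᵢ² = 2.19 + 0.64 + 0.94 + 1.14 = 4.91
total variance = 4.91 + 2 × 0.83 = 6.57
α (item deleted) = (4/3)·(1 − 4.91/6.57) = 0.337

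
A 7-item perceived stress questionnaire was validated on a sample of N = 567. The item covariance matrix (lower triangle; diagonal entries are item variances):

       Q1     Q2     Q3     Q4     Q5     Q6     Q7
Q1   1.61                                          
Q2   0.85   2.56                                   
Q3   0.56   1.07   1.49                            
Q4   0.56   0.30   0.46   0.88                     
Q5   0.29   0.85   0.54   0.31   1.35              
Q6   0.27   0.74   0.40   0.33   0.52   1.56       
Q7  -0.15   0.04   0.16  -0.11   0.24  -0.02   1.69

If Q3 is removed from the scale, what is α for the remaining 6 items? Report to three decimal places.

Remaining items: Q1, Q2, Q4, Q5, Q6, Q7 (k = 6).
sum of item variances = 1.61 + 2.56 + 0.88 + 1.35 + 1.56 + 1.69 = 9.65
total variance = 9.65 + 2 × 5.02 = 19.69
α (item deleted) = (6/5)·(1 − 9.65/19.69) = 0.612

α = 0.612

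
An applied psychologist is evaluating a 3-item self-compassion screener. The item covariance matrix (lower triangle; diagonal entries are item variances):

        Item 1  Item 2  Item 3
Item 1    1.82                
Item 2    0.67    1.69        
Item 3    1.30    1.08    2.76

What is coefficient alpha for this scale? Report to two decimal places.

coefficient alpha = 0.74

ΣVar(i) = 1.82 + 1.69 + 2.76 = 6.27
Σ_{i<j} σ_ij = 3.05
total variance = 6.27 + 2 × 3.05 = 12.37
α = (k/(k−1))·(1 − ΣVar(i)/total variance) = (3/2)·(1 − 6.27/12.37) = 0.74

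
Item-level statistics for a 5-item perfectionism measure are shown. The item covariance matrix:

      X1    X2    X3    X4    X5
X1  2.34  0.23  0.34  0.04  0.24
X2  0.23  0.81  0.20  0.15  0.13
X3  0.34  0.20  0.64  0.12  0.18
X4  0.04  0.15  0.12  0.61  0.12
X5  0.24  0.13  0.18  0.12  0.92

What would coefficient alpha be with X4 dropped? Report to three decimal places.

Remaining items: X1, X2, X3, X5 (k = 4).
Σσᵢ² = 2.34 + 0.81 + 0.64 + 0.92 = 4.71
Var(T) = 4.71 + 2 × 1.32 = 7.35
α (item deleted) = (4/3)·(1 − 4.71/7.35) = 0.479

α = 0.479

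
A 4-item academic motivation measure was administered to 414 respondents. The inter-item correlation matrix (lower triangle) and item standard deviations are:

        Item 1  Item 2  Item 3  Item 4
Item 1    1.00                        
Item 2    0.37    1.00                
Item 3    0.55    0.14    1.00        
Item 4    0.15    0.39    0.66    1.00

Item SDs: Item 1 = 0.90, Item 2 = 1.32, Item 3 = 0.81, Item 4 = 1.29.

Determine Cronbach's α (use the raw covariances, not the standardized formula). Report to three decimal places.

Cronbach's α = 0.678

Σσ²ᵢ = 0.90² + 1.32² + 0.81² + 1.29² = 4.8726
Covariances σ_ij = r_ij · s_i · s_j:
  σ(Item 1,Item 2) = 0.37 × 0.90 × 1.32 = 0.4396
  σ(Item 1,Item 3) = 0.55 × 0.90 × 0.81 = 0.4010
  σ(Item 1,Item 4) = 0.15 × 0.90 × 1.29 = 0.1742
  σ(Item 2,Item 3) = 0.14 × 1.32 × 0.81 = 0.1497
  σ(Item 2,Item 4) = 0.39 × 1.32 × 1.29 = 0.6641
  σ(Item 3,Item 4) = 0.66 × 0.81 × 1.29 = 0.6896
σ²_T = Σσ²ᵢ + 2·Σσ_ij = 4.8726 + 2 × 2.5182 = 9.9090
α = (4/3)·(1 − 4.8726/9.9090) = 0.678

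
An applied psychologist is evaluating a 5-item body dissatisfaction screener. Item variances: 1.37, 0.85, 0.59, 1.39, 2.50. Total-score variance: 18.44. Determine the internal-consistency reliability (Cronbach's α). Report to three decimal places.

Cronbach's α = 0.796

Σσᵢ² = 1.37 + 0.85 + 0.59 + 1.39 + 2.50 = 6.70
α = (k/(k−1))·(1 − Σσᵢ²/σ²_T) = (5/4)·(1 − 6.70/18.44) = 0.796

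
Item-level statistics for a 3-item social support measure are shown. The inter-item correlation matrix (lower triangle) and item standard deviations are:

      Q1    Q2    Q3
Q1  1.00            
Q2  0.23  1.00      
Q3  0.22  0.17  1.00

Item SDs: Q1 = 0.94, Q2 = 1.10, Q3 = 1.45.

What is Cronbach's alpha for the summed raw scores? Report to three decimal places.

Cronbach's alpha = 0.417

Σσ²ᵢ = 0.94² + 1.10² + 1.45² = 4.1961
Covariances σ_ij = r_ij · s_i · s_j:
  σ(Q1,Q2) = 0.23 × 0.94 × 1.10 = 0.2378
  σ(Q1,Q3) = 0.22 × 0.94 × 1.45 = 0.2999
  σ(Q2,Q3) = 0.17 × 1.10 × 1.45 = 0.2712
σ²_T = Σσ²ᵢ + 2·Σσ_ij = 4.1961 + 2 × 0.8089 = 5.8139
α = (3/2)·(1 − 4.1961/5.8139) = 0.417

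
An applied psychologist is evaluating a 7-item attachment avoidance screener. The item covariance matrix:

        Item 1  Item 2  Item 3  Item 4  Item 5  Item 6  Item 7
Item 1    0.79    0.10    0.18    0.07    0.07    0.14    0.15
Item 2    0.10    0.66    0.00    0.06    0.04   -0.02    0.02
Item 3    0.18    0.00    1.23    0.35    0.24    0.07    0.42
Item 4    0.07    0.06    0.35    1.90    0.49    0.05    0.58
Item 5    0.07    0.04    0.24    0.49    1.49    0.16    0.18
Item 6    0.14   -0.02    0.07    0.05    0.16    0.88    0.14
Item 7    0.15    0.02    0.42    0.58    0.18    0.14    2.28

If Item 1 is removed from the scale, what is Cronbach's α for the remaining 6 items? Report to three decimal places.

Remaining items: Item 2, Item 3, Item 4, Item 5, Item 6, Item 7 (k = 6).
ΣVar(i) = 0.66 + 1.23 + 1.90 + 1.49 + 0.88 + 2.28 = 8.44
total variance = 8.44 + 2 × 2.78 = 14.00
α (item deleted) = (6/5)·(1 − 8.44/14.00) = 0.477

α = 0.477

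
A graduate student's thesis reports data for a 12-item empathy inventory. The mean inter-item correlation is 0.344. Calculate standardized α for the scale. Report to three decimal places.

standardized α = 0.863

Standardized α = k·r̄ / (1 + (k−1)·r̄) = 12 × 0.344 / (1 + 11 × 0.344)
  = 4.1280 / 4.7840 = 0.863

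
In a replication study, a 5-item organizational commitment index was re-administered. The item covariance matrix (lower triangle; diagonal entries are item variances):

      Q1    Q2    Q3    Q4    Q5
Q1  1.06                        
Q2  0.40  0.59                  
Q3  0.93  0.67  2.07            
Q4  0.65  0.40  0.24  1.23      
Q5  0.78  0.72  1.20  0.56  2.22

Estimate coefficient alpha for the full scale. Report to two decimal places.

sum of item variances = 1.06 + 0.59 + 2.07 + 1.23 + 2.22 = 7.17
Sum of the distinct covariances = 6.55
σ²_T = 7.17 + 2 × 6.55 = 20.27
α = (k/(k−1))·(1 − sum of item variances/σ²_T) = (5/4)·(1 − 7.17/20.27) = 0.81

coefficient alpha = 0.81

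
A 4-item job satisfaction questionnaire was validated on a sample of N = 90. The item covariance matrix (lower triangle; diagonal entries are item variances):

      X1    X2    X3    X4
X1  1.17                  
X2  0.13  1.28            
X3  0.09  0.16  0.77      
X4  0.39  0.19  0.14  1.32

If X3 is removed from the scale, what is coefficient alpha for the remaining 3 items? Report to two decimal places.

Remaining items: X1, X2, X4 (k = 3).
sum of item variances = 1.17 + 1.28 + 1.32 = 3.77
σ²_T = 3.77 + 2 × 0.71 = 5.19
α (item deleted) = (3/2)·(1 − 3.77/5.19) = 0.41

α = 0.41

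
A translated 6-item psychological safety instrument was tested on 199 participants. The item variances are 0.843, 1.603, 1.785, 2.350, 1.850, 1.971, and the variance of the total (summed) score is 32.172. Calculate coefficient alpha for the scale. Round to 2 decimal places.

Σσᵢ² = 0.843 + 1.603 + 1.785 + 2.350 + 1.850 + 1.971 = 10.402
α = (k/(k−1))·(1 − Σσᵢ²/Var(T)) = (6/5)·(1 − 10.402/32.172) = 0.81

coefficient alpha = 0.81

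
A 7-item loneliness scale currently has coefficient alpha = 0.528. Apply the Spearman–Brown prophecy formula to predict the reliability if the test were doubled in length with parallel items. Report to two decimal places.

predicted reliability = 0.69

Length factor m = 2
α' = m·α / (1 + (m−1)·α)
   = 2 × 0.528 / (1 + (2 − 1) × 0.528)
   = 1.0560 / 1.5280 = 0.69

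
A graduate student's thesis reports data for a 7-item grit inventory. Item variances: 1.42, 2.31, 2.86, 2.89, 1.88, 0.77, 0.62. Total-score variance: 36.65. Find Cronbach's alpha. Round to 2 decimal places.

Σσ²ᵢ = 1.42 + 2.31 + 2.86 + 2.89 + 1.88 + 0.77 + 0.62 = 12.75
α = (k/(k−1))·(1 − Σσ²ᵢ/σ²_T) = (7/6)·(1 − 12.75/36.65) = 0.76

Cronbach's alpha = 0.76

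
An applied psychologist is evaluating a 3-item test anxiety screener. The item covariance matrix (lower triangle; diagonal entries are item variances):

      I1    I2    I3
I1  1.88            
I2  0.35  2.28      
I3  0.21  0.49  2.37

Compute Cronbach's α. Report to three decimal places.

sum of item variances = 1.88 + 2.28 + 2.37 = 6.53
Sum of the distinct covariances = 1.05
Var(T) = 6.53 + 2 × 1.05 = 8.63
α = (k/(k−1))·(1 − sum of item variances/Var(T)) = (3/2)·(1 − 6.53/8.63) = 0.365

α = 0.365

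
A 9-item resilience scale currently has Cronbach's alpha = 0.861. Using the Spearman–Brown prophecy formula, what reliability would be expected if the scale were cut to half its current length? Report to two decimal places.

Length factor m = 1/2
α' = m·α / (1 − (1−m)·α)
   = 1/2 × 0.861 / (1 − (1 − 1/2) × 0.861)
   = 0.4305 / 0.5695 = 0.76

predicted reliability = 0.76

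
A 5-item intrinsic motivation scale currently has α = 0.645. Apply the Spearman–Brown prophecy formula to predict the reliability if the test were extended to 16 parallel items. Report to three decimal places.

Length factor m = 16/5 = 3.2000
α' = m·α / (1 + (m−1)·α)
   = 16/5 × 0.645 / (1 + (16/5 − 1) × 0.645)
   = 2.0640 / 2.4190 = 0.853

predicted reliability = 0.853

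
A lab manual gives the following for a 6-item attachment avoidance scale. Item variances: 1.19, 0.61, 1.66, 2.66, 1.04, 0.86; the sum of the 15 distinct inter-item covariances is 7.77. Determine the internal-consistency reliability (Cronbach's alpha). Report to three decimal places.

Σσ²ᵢ = 1.19 + 0.61 + 1.66 + 2.66 + 1.04 + 0.86 = 8.02
Sum of distinct covariances = 7.77
σ²_total = Σσ²ᵢ + 2·Σcov = 8.02 + 2 × 7.77 = 23.56
α = (6/5)·(1 − 8.02/23.56) = 0.792

Cronbach's alpha = 0.792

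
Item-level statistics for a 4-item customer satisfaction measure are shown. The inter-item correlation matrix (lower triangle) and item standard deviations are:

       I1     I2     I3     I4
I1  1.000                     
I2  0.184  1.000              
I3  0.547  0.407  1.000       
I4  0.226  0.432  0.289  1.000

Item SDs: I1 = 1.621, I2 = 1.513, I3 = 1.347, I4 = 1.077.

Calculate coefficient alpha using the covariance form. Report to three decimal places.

α = 0.671

Σσ²ᵢ = 1.621² + 1.513² + 1.347² + 1.077² = 7.8911
Covariances σ_ij = r_ij · s_i · s_j:
  σ(I1,I2) = 0.184 × 1.621 × 1.513 = 0.4513
  σ(I1,I3) = 0.547 × 1.621 × 1.347 = 1.1944
  σ(I1,I4) = 0.226 × 1.621 × 1.077 = 0.3946
  σ(I2,I3) = 0.407 × 1.513 × 1.347 = 0.8295
  σ(I2,I4) = 0.432 × 1.513 × 1.077 = 0.7039
  σ(I3,I4) = 0.289 × 1.347 × 1.077 = 0.4193
σ²_T = Σσ²ᵢ + 2·Σσ_ij = 7.8911 + 2 × 3.9930 = 15.8771
α = (4/3)·(1 − 7.8911/15.8771) = 0.671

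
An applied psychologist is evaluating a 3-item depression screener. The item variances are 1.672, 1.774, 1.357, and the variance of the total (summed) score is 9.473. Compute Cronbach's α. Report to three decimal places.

α = 0.739

sum of item variances = 1.672 + 1.774 + 1.357 = 4.803
α = (k/(k−1))·(1 − sum of item variances/Var(T)) = (3/2)·(1 − 4.803/9.473) = 0.739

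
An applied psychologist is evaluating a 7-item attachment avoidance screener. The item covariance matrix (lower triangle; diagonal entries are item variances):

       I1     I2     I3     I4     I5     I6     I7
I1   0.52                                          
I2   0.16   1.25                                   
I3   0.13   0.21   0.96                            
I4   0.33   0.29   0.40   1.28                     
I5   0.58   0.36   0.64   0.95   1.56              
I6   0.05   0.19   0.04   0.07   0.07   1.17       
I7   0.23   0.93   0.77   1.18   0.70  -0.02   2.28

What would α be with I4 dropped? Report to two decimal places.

α = 0.68

Remaining items: I1, I2, I3, I5, I6, I7 (k = 6).
ΣVar(i) = 0.52 + 1.25 + 0.96 + 1.56 + 1.17 + 2.28 = 7.74
σ²_T = 7.74 + 2 × 5.04 = 17.82
α (item deleted) = (6/5)·(1 − 7.74/17.82) = 0.68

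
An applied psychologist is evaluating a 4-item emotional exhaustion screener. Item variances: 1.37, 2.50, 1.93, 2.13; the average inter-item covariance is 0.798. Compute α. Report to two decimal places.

α = 0.73

sum of item variances = 1.37 + 2.50 + 1.93 + 2.13 = 7.93
Sum of the 6 distinct covariances = 6 × 0.798 = 4.788
σ²_T = sum of item variances + 2·Σcov = 7.93 + 2 × 4.788 = 17.506
α = (4/3)·(1 − 7.93/17.506) = 0.73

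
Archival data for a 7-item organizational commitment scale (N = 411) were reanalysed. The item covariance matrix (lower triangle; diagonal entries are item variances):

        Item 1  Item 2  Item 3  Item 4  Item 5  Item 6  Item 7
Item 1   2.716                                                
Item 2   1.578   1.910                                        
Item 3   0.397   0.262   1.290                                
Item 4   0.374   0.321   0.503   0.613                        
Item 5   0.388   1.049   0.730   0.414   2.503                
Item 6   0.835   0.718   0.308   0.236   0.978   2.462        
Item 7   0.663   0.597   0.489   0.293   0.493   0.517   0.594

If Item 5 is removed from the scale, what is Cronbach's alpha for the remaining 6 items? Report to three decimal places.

Remaining items: Item 1, Item 2, Item 3, Item 4, Item 6, Item 7 (k = 6).
Σσ²ᵢ = 2.716 + 1.910 + 1.290 + 0.613 + 2.462 + 0.594 = 9.585
σ²_T = 9.585 + 2 × 8.091 = 25.767
α (item deleted) = (6/5)·(1 − 9.585/25.767) = 0.754

Cronbach's alpha = 0.754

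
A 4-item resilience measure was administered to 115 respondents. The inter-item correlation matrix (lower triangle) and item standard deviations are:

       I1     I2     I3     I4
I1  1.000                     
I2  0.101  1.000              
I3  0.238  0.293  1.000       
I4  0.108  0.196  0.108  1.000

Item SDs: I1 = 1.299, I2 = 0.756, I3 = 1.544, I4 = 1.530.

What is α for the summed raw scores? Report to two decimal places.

α = 0.42

Σσ²ᵢ = 1.299² + 0.756² + 1.544² + 1.530² = 6.9838
Covariances σ_ij = r_ij · s_i · s_j:
  σ(I1,I2) = 0.101 × 1.299 × 0.756 = 0.0992
  σ(I1,I3) = 0.238 × 1.299 × 1.544 = 0.4773
  σ(I1,I4) = 0.108 × 1.299 × 1.530 = 0.2146
  σ(I2,I3) = 0.293 × 0.756 × 1.544 = 0.3420
  σ(I2,I4) = 0.196 × 0.756 × 1.530 = 0.2267
  σ(I3,I4) = 0.108 × 1.544 × 1.530 = 0.2551
σ²_T = Σσ²ᵢ + 2·Σσ_ij = 6.9838 + 2 × 1.6149 = 10.2136
α = (4/3)·(1 − 6.9838/10.2136) = 0.42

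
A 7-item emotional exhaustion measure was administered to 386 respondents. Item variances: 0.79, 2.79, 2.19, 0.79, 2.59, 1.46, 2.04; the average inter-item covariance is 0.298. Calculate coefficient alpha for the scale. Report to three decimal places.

coefficient alpha = 0.580

Σσᵢ² = 0.79 + 2.79 + 2.19 + 0.79 + 2.59 + 1.46 + 2.04 = 12.65
Sum of the 21 distinct covariances = 21 × 0.298 = 6.258
total variance = Σσᵢ² + 2·Σcov = 12.65 + 2 × 6.258 = 25.166
α = (7/6)·(1 − 12.65/25.166) = 0.580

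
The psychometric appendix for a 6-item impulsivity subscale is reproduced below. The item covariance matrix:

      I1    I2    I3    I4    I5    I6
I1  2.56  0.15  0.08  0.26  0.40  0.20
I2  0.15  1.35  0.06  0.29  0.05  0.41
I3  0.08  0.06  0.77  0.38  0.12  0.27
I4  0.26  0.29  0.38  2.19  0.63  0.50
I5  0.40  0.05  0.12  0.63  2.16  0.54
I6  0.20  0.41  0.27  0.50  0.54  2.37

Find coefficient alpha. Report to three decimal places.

coefficient alpha = 0.519

ΣVar(i) = 2.56 + 1.35 + 0.77 + 2.19 + 2.16 + 2.37 = 11.40
Sum of off-diagonal covariances = 4.34
σ²_T = 11.40 + 2 × 4.34 = 20.08
α = (k/(k−1))·(1 − ΣVar(i)/σ²_T) = (6/5)·(1 − 11.40/20.08) = 0.519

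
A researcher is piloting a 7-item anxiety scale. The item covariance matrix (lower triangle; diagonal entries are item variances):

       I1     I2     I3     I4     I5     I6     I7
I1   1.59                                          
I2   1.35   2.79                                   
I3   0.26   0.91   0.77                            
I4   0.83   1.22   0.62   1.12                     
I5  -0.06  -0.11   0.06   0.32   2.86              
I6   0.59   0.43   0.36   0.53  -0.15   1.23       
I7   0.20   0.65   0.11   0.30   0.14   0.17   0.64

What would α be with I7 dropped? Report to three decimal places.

Remaining items: I1, I2, I3, I4, I5, I6 (k = 6).
ΣVar(i) = 1.59 + 2.79 + 0.77 + 1.12 + 2.86 + 1.23 = 10.36
total variance = 10.36 + 2 × 7.16 = 24.68
α (item deleted) = (6/5)·(1 − 10.36/24.68) = 0.696

α = 0.696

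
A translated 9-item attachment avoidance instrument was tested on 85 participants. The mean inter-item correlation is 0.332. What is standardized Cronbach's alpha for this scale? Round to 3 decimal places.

Standardized α = k·r̄ / (1 + (k−1)·r̄) = 9 × 0.332 / (1 + 8 × 0.332)
  = 2.9880 / 3.6560 = 0.817

α = 0.817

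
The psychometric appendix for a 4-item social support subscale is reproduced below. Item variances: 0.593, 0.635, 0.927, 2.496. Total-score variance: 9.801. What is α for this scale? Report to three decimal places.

ΣVar(i) = 0.593 + 0.635 + 0.927 + 2.496 = 4.651
α = (k/(k−1))·(1 − ΣVar(i)/σ²_total) = (4/3)·(1 − 4.651/9.801) = 0.701

α = 0.701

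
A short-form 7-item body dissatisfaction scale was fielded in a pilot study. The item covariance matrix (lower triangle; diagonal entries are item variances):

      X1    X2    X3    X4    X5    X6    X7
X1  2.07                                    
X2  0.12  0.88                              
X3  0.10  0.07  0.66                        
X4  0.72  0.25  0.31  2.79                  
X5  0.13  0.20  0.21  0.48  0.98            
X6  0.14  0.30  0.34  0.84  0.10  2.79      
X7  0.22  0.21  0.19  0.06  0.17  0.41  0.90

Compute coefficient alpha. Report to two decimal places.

α = 0.59

sum of item variances = 2.07 + 0.88 + 0.66 + 2.79 + 0.98 + 2.79 + 0.90 = 11.07
Sum of off-diagonal covariances = 5.57
Var(T) = 11.07 + 2 × 5.57 = 22.21
α = (k/(k−1))·(1 − sum of item variances/Var(T)) = (7/6)·(1 − 11.07/22.21) = 0.59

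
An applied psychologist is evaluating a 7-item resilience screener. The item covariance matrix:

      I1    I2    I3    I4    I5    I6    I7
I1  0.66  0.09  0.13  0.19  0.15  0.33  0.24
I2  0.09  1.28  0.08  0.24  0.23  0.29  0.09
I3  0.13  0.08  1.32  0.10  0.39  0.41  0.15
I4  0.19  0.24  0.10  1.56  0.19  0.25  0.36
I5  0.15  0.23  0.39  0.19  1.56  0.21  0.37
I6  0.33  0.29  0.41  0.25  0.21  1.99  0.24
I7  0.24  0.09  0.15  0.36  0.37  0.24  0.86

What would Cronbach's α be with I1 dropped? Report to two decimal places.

Remaining items: I2, I3, I4, I5, I6, I7 (k = 6).
Σσᵢ² = 1.28 + 1.32 + 1.56 + 1.56 + 1.99 + 0.86 = 8.57
σ²_total = 8.57 + 2 × 3.60 = 15.77
α (item deleted) = (6/5)·(1 − 8.57/15.77) = 0.55

Cronbach's α = 0.55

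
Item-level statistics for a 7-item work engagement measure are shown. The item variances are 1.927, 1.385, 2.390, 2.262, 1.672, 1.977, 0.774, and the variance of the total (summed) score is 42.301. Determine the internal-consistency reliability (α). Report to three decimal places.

sum of item variances = 1.927 + 1.385 + 2.390 + 2.262 + 1.672 + 1.977 + 0.774 = 12.387
α = (k/(k−1))·(1 − sum of item variances/total variance) = (7/6)·(1 − 12.387/42.301) = 0.825

α = 0.825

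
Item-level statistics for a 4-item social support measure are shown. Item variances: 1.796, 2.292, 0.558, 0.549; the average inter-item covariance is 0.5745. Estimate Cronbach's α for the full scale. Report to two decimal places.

sum of item variances = 1.796 + 2.292 + 0.558 + 0.549 = 5.195
Sum of the 6 distinct covariances = 6 × 0.5745 = 3.4470
total variance = sum of item variances + 2·Σcov = 5.195 + 2 × 3.4470 = 12.0890
α = (4/3)·(1 − 5.195/12.0890) = 0.76

Cronbach's α = 0.76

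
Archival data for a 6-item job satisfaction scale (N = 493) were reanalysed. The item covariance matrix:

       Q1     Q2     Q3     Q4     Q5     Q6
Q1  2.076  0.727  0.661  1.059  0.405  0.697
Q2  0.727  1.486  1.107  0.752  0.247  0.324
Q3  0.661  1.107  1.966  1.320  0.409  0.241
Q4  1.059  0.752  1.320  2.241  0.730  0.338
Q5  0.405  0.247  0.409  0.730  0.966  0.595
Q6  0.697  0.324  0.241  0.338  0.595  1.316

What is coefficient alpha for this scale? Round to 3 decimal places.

α = 0.788

Σσᵢ² = 2.076 + 1.486 + 1.966 + 2.241 + 0.966 + 1.316 = 10.051
Sum of the distinct covariances = 9.612
σ²_T = 10.051 + 2 × 9.612 = 29.275
α = (k/(k−1))·(1 − Σσᵢ²/σ²_T) = (6/5)·(1 − 10.051/29.275) = 0.788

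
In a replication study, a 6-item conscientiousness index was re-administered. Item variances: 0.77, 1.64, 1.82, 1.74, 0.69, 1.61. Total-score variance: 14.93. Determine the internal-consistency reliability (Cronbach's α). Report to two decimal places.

Σσ²ᵢ = 0.77 + 1.64 + 1.82 + 1.74 + 0.69 + 1.61 = 8.27
α = (k/(k−1))·(1 − Σσ²ᵢ/Var(T)) = (6/5)·(1 − 8.27/14.93) = 0.54

α = 0.54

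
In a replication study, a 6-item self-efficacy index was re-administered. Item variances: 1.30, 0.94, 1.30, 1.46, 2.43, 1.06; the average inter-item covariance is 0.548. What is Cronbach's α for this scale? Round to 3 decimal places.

α = 0.791

Σσ²ᵢ = 1.30 + 0.94 + 1.30 + 1.46 + 2.43 + 1.06 = 8.49
Sum of the 15 distinct covariances = 15 × 0.548 = 8.220
σ²_T = Σσ²ᵢ + 2·Σcov = 8.49 + 2 × 8.220 = 24.930
α = (6/5)·(1 − 8.49/24.930) = 0.791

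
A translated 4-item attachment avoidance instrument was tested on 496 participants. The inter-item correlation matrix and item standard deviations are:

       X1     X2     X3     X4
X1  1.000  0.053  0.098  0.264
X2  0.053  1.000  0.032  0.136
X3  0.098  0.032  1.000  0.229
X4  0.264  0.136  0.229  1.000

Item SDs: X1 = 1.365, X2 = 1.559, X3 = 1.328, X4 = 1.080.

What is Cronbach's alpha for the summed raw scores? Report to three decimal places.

Cronbach's alpha = 0.354

Σσ²ᵢ = 1.365² + 1.559² + 1.328² + 1.080² = 7.2237
Covariances σ_ij = r_ij · s_i · s_j:
  σ(X1,X2) = 0.053 × 1.365 × 1.559 = 0.1128
  σ(X1,X3) = 0.098 × 1.365 × 1.328 = 0.1776
  σ(X1,X4) = 0.264 × 1.365 × 1.080 = 0.3892
  σ(X2,X3) = 0.032 × 1.559 × 1.328 = 0.0663
  σ(X2,X4) = 0.136 × 1.559 × 1.080 = 0.2290
  σ(X3,X4) = 0.229 × 1.328 × 1.080 = 0.3284
σ²_T = Σσ²ᵢ + 2·Σσ_ij = 7.2237 + 2 × 1.3033 = 9.8303
α = (4/3)·(1 − 7.2237/9.8303) = 0.354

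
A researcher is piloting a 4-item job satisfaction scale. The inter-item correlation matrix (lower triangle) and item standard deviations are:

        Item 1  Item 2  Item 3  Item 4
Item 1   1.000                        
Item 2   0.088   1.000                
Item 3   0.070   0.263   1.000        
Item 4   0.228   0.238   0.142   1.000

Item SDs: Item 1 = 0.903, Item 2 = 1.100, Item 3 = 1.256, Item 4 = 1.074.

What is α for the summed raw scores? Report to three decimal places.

Σσ²ᵢ = 0.903² + 1.100² + 1.256² + 1.074² = 4.7564
Covariances σ_ij = r_ij · s_i · s_j:
  σ(Item 1,Item 2) = 0.088 × 0.903 × 1.100 = 0.0874
  σ(Item 1,Item 3) = 0.070 × 0.903 × 1.256 = 0.0794
  σ(Item 1,Item 4) = 0.228 × 0.903 × 1.074 = 0.2211
  σ(Item 2,Item 3) = 0.263 × 1.100 × 1.256 = 0.3634
  σ(Item 2,Item 4) = 0.238 × 1.100 × 1.074 = 0.2812
  σ(Item 3,Item 4) = 0.142 × 1.256 × 1.074 = 0.1916
σ²_T = Σσ²ᵢ + 2·Σσ_ij = 4.7564 + 2 × 1.2241 = 7.2046
α = (4/3)·(1 − 4.7564/7.2046) = 0.453

α = 0.453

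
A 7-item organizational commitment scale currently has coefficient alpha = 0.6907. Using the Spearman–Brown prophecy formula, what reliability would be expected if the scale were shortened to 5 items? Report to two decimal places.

Length factor m = 5/7 = 0.7143
α' = m·α / (1 − (1−m)·α)
   = 5/7 × 0.6907 / (1 − (1 − 5/7) × 0.6907)
   = 0.4934 / 0.8027 = 0.61

predicted reliability = 0.61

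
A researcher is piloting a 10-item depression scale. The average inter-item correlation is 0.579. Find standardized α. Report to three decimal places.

Standardized α = k·r̄ / (1 + (k−1)·r̄) = 10 × 0.579 / (1 + 9 × 0.579)
  = 5.7900 / 6.2110 = 0.932

α = 0.932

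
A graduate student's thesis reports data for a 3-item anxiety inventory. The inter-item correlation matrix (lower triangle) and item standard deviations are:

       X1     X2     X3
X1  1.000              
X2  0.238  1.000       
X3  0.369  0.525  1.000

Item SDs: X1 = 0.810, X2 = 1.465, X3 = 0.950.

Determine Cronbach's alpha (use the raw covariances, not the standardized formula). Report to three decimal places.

Σσ²ᵢ = 0.810² + 1.465² + 0.950² = 3.7048
Covariances σ_ij = r_ij · s_i · s_j:
  σ(X1,X2) = 0.238 × 0.810 × 1.465 = 0.2824
  σ(X1,X3) = 0.369 × 0.810 × 0.950 = 0.2839
  σ(X2,X3) = 0.525 × 1.465 × 0.950 = 0.7307
σ²_T = Σσ²ᵢ + 2·Σσ_ij = 3.7048 + 2 × 1.2970 = 6.2988
α = (3/2)·(1 − 3.7048/6.2988) = 0.618

Cronbach's alpha = 0.618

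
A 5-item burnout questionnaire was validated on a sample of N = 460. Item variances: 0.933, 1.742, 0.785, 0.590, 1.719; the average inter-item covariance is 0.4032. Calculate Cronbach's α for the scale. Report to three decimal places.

α = 0.729

sum of item variances = 0.933 + 1.742 + 0.785 + 0.590 + 1.719 = 5.769
Sum of the 10 distinct covariances = 10 × 0.4032 = 4.0320
Var(T) = sum of item variances + 2·Σcov = 5.769 + 2 × 4.0320 = 13.8330
α = (5/4)·(1 − 5.769/13.8330) = 0.729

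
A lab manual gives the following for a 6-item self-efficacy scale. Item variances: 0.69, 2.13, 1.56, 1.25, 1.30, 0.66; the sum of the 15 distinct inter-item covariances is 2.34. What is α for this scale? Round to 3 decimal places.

α = 0.458

ΣVar(i) = 0.69 + 2.13 + 1.56 + 1.25 + 1.30 + 0.66 = 7.59
Sum of distinct covariances = 2.34
σ²_T = ΣVar(i) + 2·Σcov = 7.59 + 2 × 2.34 = 12.27
α = (6/5)·(1 − 7.59/12.27) = 0.458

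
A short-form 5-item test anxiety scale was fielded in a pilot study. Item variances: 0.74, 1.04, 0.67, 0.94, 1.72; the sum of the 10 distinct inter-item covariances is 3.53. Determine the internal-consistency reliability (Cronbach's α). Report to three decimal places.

sum of item variances = 0.74 + 1.04 + 0.67 + 0.94 + 1.72 = 5.11
Sum of distinct covariances = 3.53
total variance = sum of item variances + 2·Σcov = 5.11 + 2 × 3.53 = 12.17
α = (5/4)·(1 − 5.11/12.17) = 0.725

α = 0.725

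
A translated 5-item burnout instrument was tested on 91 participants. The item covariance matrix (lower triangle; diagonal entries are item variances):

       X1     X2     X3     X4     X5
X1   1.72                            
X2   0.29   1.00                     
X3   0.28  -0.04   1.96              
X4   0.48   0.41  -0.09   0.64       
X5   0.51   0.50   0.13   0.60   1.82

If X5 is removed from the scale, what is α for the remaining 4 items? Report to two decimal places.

α = 0.44

Remaining items: X1, X2, X3, X4 (k = 4).
ΣVar(i) = 1.72 + 1.00 + 1.96 + 0.64 = 5.32
Var(T) = 5.32 + 2 × 1.33 = 7.98
α (item deleted) = (4/3)·(1 − 5.32/7.98) = 0.44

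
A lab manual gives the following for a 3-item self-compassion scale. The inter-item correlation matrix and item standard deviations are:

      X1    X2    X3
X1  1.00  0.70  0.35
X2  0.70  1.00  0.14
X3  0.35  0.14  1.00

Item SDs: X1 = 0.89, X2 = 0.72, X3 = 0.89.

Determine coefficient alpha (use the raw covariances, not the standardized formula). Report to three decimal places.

Σσ²ᵢ = 0.89² + 0.72² + 0.89² = 2.1026
Covariances σ_ij = r_ij · s_i · s_j:
  σ(X1,X2) = 0.70 × 0.89 × 0.72 = 0.4486
  σ(X1,X3) = 0.35 × 0.89 × 0.89 = 0.2772
  σ(X2,X3) = 0.14 × 0.72 × 0.89 = 0.0897
σ²_T = Σσ²ᵢ + 2·Σσ_ij = 2.1026 + 2 × 0.8155 = 3.7336
α = (3/2)·(1 − 2.1026/3.7336) = 0.655

coefficient alpha = 0.655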